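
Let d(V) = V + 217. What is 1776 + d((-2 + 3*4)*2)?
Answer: 2013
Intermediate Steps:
d(V) = 217 + V
1776 + d((-2 + 3*4)*2) = 1776 + (217 + (-2 + 3*4)*2) = 1776 + (217 + (-2 + 12)*2) = 1776 + (217 + 10*2) = 1776 + (217 + 20) = 1776 + 237 = 2013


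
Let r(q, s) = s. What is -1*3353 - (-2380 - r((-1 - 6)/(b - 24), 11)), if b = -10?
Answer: -962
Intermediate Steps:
-1*3353 - (-2380 - r((-1 - 6)/(b - 24), 11)) = -1*3353 - (-2380 - 1*11) = -3353 - (-2380 - 11) = -3353 - 1*(-2391) = -3353 + 2391 = -962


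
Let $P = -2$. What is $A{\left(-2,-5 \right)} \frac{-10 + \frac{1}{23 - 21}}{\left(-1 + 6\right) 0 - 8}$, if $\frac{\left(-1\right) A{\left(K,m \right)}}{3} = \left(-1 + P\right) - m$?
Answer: $- \frac{57}{8} \approx -7.125$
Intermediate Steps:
$A{\left(K,m \right)} = 9 + 3 m$ ($A{\left(K,m \right)} = - 3 \left(\left(-1 - 2\right) - m\right) = - 3 \left(-3 - m\right) = 9 + 3 m$)
$A{\left(-2,-5 \right)} \frac{-10 + \frac{1}{23 - 21}}{\left(-1 + 6\right) 0 - 8} = \left(9 + 3 \left(-5\right)\right) \frac{-10 + \frac{1}{23 - 21}}{\left(-1 + 6\right) 0 - 8} = \left(9 - 15\right) \frac{-10 + \frac{1}{2}}{5 \cdot 0 - 8} = - 6 \frac{-10 + \frac{1}{2}}{0 - 8} = - 6 \left(- \frac{19}{2 \left(-8\right)}\right) = - 6 \left(\left(- \frac{19}{2}\right) \left(- \frac{1}{8}\right)\right) = \left(-6\right) \frac{19}{16} = - \frac{57}{8}$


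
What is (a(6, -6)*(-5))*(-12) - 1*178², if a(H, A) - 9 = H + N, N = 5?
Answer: -30484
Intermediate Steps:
a(H, A) = 14 + H (a(H, A) = 9 + (H + 5) = 9 + (5 + H) = 14 + H)
(a(6, -6)*(-5))*(-12) - 1*178² = ((14 + 6)*(-5))*(-12) - 1*178² = (20*(-5))*(-12) - 1*31684 = -100*(-12) - 31684 = 1200 - 31684 = -30484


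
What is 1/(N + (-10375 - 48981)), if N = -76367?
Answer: -1/135723 ≈ -7.3679e-6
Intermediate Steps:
1/(N + (-10375 - 48981)) = 1/(-76367 + (-10375 - 48981)) = 1/(-76367 - 59356) = 1/(-135723) = -1/135723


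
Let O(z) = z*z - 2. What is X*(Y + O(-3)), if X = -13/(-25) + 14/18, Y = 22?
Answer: 8468/225 ≈ 37.636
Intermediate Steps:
X = 292/225 (X = -13*(-1/25) + 14*(1/18) = 13/25 + 7/9 = 292/225 ≈ 1.2978)
O(z) = -2 + z² (O(z) = z² - 2 = -2 + z²)
X*(Y + O(-3)) = 292*(22 + (-2 + (-3)²))/225 = 292*(22 + (-2 + 9))/225 = 292*(22 + 7)/225 = (292/225)*29 = 8468/225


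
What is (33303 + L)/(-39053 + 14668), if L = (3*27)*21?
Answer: -35004/24385 ≈ -1.4355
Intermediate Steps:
L = 1701 (L = 81*21 = 1701)
(33303 + L)/(-39053 + 14668) = (33303 + 1701)/(-39053 + 14668) = 35004/(-24385) = 35004*(-1/24385) = -35004/24385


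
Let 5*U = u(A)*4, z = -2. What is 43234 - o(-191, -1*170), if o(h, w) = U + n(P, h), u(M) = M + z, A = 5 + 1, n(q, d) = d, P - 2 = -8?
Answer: 217109/5 ≈ 43422.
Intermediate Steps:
P = -6 (P = 2 - 8 = -6)
A = 6
u(M) = -2 + M (u(M) = M - 2 = -2 + M)
U = 16/5 (U = ((-2 + 6)*4)/5 = (4*4)/5 = (⅕)*16 = 16/5 ≈ 3.2000)
o(h, w) = 16/5 + h
43234 - o(-191, -1*170) = 43234 - (16/5 - 191) = 43234 - 1*(-939/5) = 43234 + 939/5 = 217109/5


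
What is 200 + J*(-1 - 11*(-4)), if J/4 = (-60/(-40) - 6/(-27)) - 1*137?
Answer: -207610/9 ≈ -23068.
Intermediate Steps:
J = -4870/9 (J = 4*((-60/(-40) - 6/(-27)) - 1*137) = 4*((-60*(-1/40) - 6*(-1/27)) - 137) = 4*((3/2 + 2/9) - 137) = 4*(31/18 - 137) = 4*(-2435/18) = -4870/9 ≈ -541.11)
200 + J*(-1 - 11*(-4)) = 200 - 4870*(-1 - 11*(-4))/9 = 200 - 4870*(-1 + 44)/9 = 200 - 4870/9*43 = 200 - 209410/9 = -207610/9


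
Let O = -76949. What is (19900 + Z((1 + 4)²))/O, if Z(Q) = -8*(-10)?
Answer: -19980/76949 ≈ -0.25965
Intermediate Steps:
Z(Q) = 80
(19900 + Z((1 + 4)²))/O = (19900 + 80)/(-76949) = 19980*(-1/76949) = -19980/76949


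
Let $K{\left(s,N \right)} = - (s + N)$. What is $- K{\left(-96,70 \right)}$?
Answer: $-26$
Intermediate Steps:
$K{\left(s,N \right)} = - N - s$ ($K{\left(s,N \right)} = - (N + s) = - N - s$)
$- K{\left(-96,70 \right)} = - (\left(-1\right) 70 - -96) = - (-70 + 96) = \left(-1\right) 26 = -26$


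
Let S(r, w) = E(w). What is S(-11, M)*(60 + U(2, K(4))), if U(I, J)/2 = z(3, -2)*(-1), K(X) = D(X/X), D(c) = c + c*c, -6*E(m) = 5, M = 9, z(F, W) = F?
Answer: -45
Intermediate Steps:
E(m) = -5/6 (E(m) = -1/6*5 = -5/6)
D(c) = c + c**2
K(X) = 2 (K(X) = (X/X)*(1 + X/X) = 1*(1 + 1) = 1*2 = 2)
U(I, J) = -6 (U(I, J) = 2*(3*(-1)) = 2*(-3) = -6)
S(r, w) = -5/6
S(-11, M)*(60 + U(2, K(4))) = -5*(60 - 6)/6 = -5/6*54 = -45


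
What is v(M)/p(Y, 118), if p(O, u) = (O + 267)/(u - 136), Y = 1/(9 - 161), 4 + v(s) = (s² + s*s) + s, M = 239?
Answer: -313209072/40583 ≈ -7717.7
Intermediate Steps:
v(s) = -4 + s + 2*s² (v(s) = -4 + ((s² + s*s) + s) = -4 + ((s² + s²) + s) = -4 + (2*s² + s) = -4 + (s + 2*s²) = -4 + s + 2*s²)
Y = -1/152 (Y = 1/(-152) = -1/152 ≈ -0.0065789)
p(O, u) = (267 + O)/(-136 + u)
v(M)/p(Y, 118) = (-4 + 239 + 2*239²)/(((267 - 1/152)/(-136 + 118))) = (-4 + 239 + 2*57121)/(((40583/152)/(-18))) = (-4 + 239 + 114242)/((-1/18*40583/152)) = 114477/(-40583/2736) = 114477*(-2736/40583) = -313209072/40583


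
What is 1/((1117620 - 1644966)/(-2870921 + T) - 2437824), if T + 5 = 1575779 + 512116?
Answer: -783031/1908891237198 ≈ -4.1020e-7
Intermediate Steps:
T = 2087890 (T = -5 + (1575779 + 512116) = -5 + 2087895 = 2087890)
1/((1117620 - 1644966)/(-2870921 + T) - 2437824) = 1/((1117620 - 1644966)/(-2870921 + 2087890) - 2437824) = 1/(-527346/(-783031) - 2437824) = 1/(-527346*(-1/783031) - 2437824) = 1/(527346/783031 - 2437824) = 1/(-1908891237198/783031) = -783031/1908891237198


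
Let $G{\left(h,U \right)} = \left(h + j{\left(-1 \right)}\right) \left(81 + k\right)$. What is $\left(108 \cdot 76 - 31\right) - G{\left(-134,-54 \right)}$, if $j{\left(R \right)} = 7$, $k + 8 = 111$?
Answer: $31545$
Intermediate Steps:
$k = 103$ ($k = -8 + 111 = 103$)
$G{\left(h,U \right)} = 1288 + 184 h$ ($G{\left(h,U \right)} = \left(h + 7\right) \left(81 + 103\right) = \left(7 + h\right) 184 = 1288 + 184 h$)
$\left(108 \cdot 76 - 31\right) - G{\left(-134,-54 \right)} = \left(108 \cdot 76 - 31\right) - \left(1288 + 184 \left(-134\right)\right) = \left(8208 - 31\right) - \left(1288 - 24656\right) = 8177 - -23368 = 8177 + 23368 = 31545$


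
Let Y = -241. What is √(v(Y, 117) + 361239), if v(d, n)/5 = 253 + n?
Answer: √363089 ≈ 602.57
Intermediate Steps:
v(d, n) = 1265 + 5*n (v(d, n) = 5*(253 + n) = 1265 + 5*n)
√(v(Y, 117) + 361239) = √((1265 + 5*117) + 361239) = √((1265 + 585) + 361239) = √(1850 + 361239) = √363089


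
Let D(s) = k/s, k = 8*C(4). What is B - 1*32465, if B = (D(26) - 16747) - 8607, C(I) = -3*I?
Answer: -751695/13 ≈ -57823.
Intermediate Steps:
k = -96 (k = 8*(-3*4) = 8*(-12) = -96)
D(s) = -96/s
B = -329650/13 (B = (-96/26 - 16747) - 8607 = (-96*1/26 - 16747) - 8607 = (-48/13 - 16747) - 8607 = -217759/13 - 8607 = -329650/13 ≈ -25358.)
B - 1*32465 = -329650/13 - 1*32465 = -329650/13 - 32465 = -751695/13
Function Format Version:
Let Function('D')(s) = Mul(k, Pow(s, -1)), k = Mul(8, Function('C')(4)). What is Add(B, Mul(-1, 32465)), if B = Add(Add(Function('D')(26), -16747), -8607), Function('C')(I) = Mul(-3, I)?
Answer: Rational(-751695, 13) ≈ -57823.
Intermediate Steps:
k = -96 (k = Mul(8, Mul(-3, 4)) = Mul(8, -12) = -96)
Function('D')(s) = Mul(-96, Pow(s, -1))
B = Rational(-329650, 13) (B = Add(Add(Mul(-96, Pow(26, -1)), -16747), -8607) = Add(Add(Mul(-96, Rational(1, 26)), -16747), -8607) = Add(Add(Rational(-48, 13), -16747), -8607) = Add(Rational(-217759, 13), -8607) = Rational(-329650, 13) ≈ -25358.)
Add(B, Mul(-1, 32465)) = Add(Rational(-329650, 13), Mul(-1, 32465)) = Add(Rational(-329650, 13), -32465) = Rational(-751695, 13)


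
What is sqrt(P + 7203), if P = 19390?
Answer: sqrt(26593) ≈ 163.07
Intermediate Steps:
sqrt(P + 7203) = sqrt(19390 + 7203) = sqrt(26593)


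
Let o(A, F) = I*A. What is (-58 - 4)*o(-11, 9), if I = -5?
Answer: -3410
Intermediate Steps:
o(A, F) = -5*A
(-58 - 4)*o(-11, 9) = (-58 - 4)*(-5*(-11)) = -62*55 = -3410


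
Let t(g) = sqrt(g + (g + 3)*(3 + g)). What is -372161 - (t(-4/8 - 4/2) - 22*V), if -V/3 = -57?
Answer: -368399 - 3*I/2 ≈ -3.684e+5 - 1.5*I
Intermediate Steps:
V = 171 (V = -3*(-57) = 171)
t(g) = sqrt(g + (3 + g)**2) (t(g) = sqrt(g + (3 + g)*(3 + g)) = sqrt(g + (3 + g)**2))
-372161 - (t(-4/8 - 4/2) - 22*V) = -372161 - (sqrt((-4/8 - 4/2) + (3 + (-4/8 - 4/2))**2) - 22*171) = -372161 - (sqrt((-4*1/8 - 4*1/2) + (3 + (-4*1/8 - 4*1/2))**2) - 3762) = -372161 - (sqrt((-1/2 - 2) + (3 + (-1/2 - 2))**2) - 3762) = -372161 - (sqrt(-5/2 + (3 - 5/2)**2) - 3762) = -372161 - (sqrt(-5/2 + (1/2)**2) - 3762) = -372161 - (sqrt(-5/2 + 1/4) - 3762) = -372161 - (sqrt(-9/4) - 3762) = -372161 - (3*I/2 - 3762) = -372161 - (-3762 + 3*I/2) = -372161 + (3762 - 3*I/2) = -368399 - 3*I/2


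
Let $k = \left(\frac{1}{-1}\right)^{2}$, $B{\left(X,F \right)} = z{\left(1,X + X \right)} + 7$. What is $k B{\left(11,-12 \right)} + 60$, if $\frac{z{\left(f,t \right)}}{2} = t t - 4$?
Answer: $1027$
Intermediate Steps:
$z{\left(f,t \right)} = -8 + 2 t^{2}$ ($z{\left(f,t \right)} = 2 \left(t t - 4\right) = 2 \left(t^{2} - 4\right) = 2 \left(-4 + t^{2}\right) = -8 + 2 t^{2}$)
$B{\left(X,F \right)} = -1 + 8 X^{2}$ ($B{\left(X,F \right)} = \left(-8 + 2 \left(X + X\right)^{2}\right) + 7 = \left(-8 + 2 \left(2 X\right)^{2}\right) + 7 = \left(-8 + 2 \cdot 4 X^{2}\right) + 7 = \left(-8 + 8 X^{2}\right) + 7 = -1 + 8 X^{2}$)
$k = 1$ ($k = \left(-1\right)^{2} = 1$)
$k B{\left(11,-12 \right)} + 60 = 1 \left(-1 + 8 \cdot 11^{2}\right) + 60 = 1 \left(-1 + 8 \cdot 121\right) + 60 = 1 \left(-1 + 968\right) + 60 = 1 \cdot 967 + 60 = 967 + 60 = 1027$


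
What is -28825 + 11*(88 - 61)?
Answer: -28528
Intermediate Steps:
-28825 + 11*(88 - 61) = -28825 + 11*27 = -28825 + 297 = -28528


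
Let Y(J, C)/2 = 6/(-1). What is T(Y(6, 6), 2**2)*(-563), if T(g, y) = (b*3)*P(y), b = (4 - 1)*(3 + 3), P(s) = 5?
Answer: -152010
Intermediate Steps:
b = 18 (b = 3*6 = 18)
Y(J, C) = -12 (Y(J, C) = 2*(6/(-1)) = 2*(6*(-1)) = 2*(-6) = -12)
T(g, y) = 270 (T(g, y) = (18*3)*5 = 54*5 = 270)
T(Y(6, 6), 2**2)*(-563) = 270*(-563) = -152010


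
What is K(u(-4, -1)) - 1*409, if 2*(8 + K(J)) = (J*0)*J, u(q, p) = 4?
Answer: -417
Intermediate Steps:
K(J) = -8 (K(J) = -8 + ((J*0)*J)/2 = -8 + (0*J)/2 = -8 + (1/2)*0 = -8 + 0 = -8)
K(u(-4, -1)) - 1*409 = -8 - 1*409 = -8 - 409 = -417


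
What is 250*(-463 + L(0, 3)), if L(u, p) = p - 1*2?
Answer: -115500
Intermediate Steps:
L(u, p) = -2 + p (L(u, p) = p - 2 = -2 + p)
250*(-463 + L(0, 3)) = 250*(-463 + (-2 + 3)) = 250*(-463 + 1) = 250*(-462) = -115500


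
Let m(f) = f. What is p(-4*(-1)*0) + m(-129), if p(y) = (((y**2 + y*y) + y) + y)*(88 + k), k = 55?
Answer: -129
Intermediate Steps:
p(y) = 286*y + 286*y**2 (p(y) = (((y**2 + y*y) + y) + y)*(88 + 55) = (((y**2 + y**2) + y) + y)*143 = ((2*y**2 + y) + y)*143 = ((y + 2*y**2) + y)*143 = (2*y + 2*y**2)*143 = 286*y + 286*y**2)
p(-4*(-1)*0) + m(-129) = 286*(-4*(-1)*0)*(1 - 4*(-1)*0) - 129 = 286*(4*0)*(1 + 4*0) - 129 = 286*0*(1 + 0) - 129 = 286*0*1 - 129 = 0 - 129 = -129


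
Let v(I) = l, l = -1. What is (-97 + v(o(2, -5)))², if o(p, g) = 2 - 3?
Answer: 9604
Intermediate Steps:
o(p, g) = -1
v(I) = -1
(-97 + v(o(2, -5)))² = (-97 - 1)² = (-98)² = 9604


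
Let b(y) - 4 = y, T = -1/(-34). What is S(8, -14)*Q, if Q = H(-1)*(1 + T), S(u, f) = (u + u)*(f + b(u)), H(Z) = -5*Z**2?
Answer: 2800/17 ≈ 164.71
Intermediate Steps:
T = 1/34 (T = -1*(-1/34) = 1/34 ≈ 0.029412)
b(y) = 4 + y
S(u, f) = 2*u*(4 + f + u) (S(u, f) = (u + u)*(f + (4 + u)) = (2*u)*(4 + f + u) = 2*u*(4 + f + u))
Q = -175/34 (Q = (-5*(-1)**2)*(1 + 1/34) = -5*1*(35/34) = -5*35/34 = -175/34 ≈ -5.1471)
S(8, -14)*Q = (2*8*(4 - 14 + 8))*(-175/34) = (2*8*(-2))*(-175/34) = -32*(-175/34) = 2800/17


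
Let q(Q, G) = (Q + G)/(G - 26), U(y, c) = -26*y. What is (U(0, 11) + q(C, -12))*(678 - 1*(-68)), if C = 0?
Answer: 4476/19 ≈ 235.58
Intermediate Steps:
q(Q, G) = (G + Q)/(-26 + G)
(U(0, 11) + q(C, -12))*(678 - 1*(-68)) = (-26*0 + (-12 + 0)/(-26 - 12))*(678 - 1*(-68)) = (0 - 12/(-38))*(678 + 68) = (0 - 1/38*(-12))*746 = (0 + 6/19)*746 = (6/19)*746 = 4476/19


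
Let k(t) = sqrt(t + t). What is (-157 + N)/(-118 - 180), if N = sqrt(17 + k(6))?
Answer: 157/298 - sqrt(17 + 2*sqrt(3))/298 ≈ 0.51167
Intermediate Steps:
k(t) = sqrt(2)*sqrt(t) (k(t) = sqrt(2*t) = sqrt(2)*sqrt(t))
N = sqrt(17 + 2*sqrt(3)) (N = sqrt(17 + sqrt(2)*sqrt(6)) = sqrt(17 + 2*sqrt(3)) ≈ 4.5237)
(-157 + N)/(-118 - 180) = (-157 + sqrt(17 + 2*sqrt(3)))/(-118 - 180) = (-157 + sqrt(17 + 2*sqrt(3)))/(-298) = (-157 + sqrt(17 + 2*sqrt(3)))*(-1/298) = 157/298 - sqrt(17 + 2*sqrt(3))/298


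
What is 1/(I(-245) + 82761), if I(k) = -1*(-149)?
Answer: 1/82910 ≈ 1.2061e-5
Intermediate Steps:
I(k) = 149
1/(I(-245) + 82761) = 1/(149 + 82761) = 1/82910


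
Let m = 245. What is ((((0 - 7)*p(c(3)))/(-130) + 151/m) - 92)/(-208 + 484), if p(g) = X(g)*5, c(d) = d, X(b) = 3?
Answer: -192323/586040 ≈ -0.32817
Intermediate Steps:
p(g) = 15 (p(g) = 3*5 = 15)
((((0 - 7)*p(c(3)))/(-130) + 151/m) - 92)/(-208 + 484) = ((((0 - 7)*15)/(-130) + 151/245) - 92)/(-208 + 484) = ((-7*15*(-1/130) + 151*(1/245)) - 92)/276 = ((-105*(-1/130) + 151/245) - 92)*(1/276) = ((21/26 + 151/245) - 92)*(1/276) = (9071/6370 - 92)*(1/276) = -576969/6370*1/276 = -192323/586040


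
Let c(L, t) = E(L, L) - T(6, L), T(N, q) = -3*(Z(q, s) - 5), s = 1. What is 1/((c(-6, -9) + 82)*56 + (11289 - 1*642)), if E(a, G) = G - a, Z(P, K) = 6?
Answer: 1/15407 ≈ 6.4906e-5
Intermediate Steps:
T(N, q) = -3 (T(N, q) = -3*(6 - 5) = -3*1 = -3)
c(L, t) = 3 (c(L, t) = (L - L) - 1*(-3) = 0 + 3 = 3)
1/((c(-6, -9) + 82)*56 + (11289 - 1*642)) = 1/((3 + 82)*56 + (11289 - 1*642)) = 1/(85*56 + (11289 - 642)) = 1/(4760 + 10647) = 1/15407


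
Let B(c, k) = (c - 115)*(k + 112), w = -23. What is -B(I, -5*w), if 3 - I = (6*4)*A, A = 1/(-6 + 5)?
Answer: 19976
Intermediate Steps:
A = -1 (A = 1/(-1) = -1)
I = 27 (I = 3 - 6*4*(-1) = 3 - 24*(-1) = 3 - 1*(-24) = 3 + 24 = 27)
B(c, k) = (-115 + c)*(112 + k)
-B(I, -5*w) = -(-12880 - (-575)*(-23) + 112*27 + 27*(-5*(-23))) = -(-12880 - 115*115 + 3024 + 27*115) = -(-12880 - 13225 + 3024 + 3105) = -1*(-19976) = 19976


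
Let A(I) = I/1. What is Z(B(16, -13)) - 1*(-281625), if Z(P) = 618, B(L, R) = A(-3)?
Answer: 282243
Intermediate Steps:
A(I) = I (A(I) = I*1 = I)
B(L, R) = -3
Z(B(16, -13)) - 1*(-281625) = 618 - 1*(-281625) = 618 + 281625 = 282243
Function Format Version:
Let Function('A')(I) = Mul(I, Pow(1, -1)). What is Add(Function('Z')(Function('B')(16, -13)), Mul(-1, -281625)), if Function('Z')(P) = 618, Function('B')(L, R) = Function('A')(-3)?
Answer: 282243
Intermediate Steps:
Function('A')(I) = I (Function('A')(I) = Mul(I, 1) = I)
Function('B')(L, R) = -3
Add(Function('Z')(Function('B')(16, -13)), Mul(-1, -281625)) = Add(618, Mul(-1, -281625)) = Add(618, 281625) = 282243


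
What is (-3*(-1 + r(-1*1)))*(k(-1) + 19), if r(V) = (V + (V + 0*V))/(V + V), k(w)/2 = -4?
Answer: 0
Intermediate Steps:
k(w) = -8 (k(w) = 2*(-4) = -8)
r(V) = 1 (r(V) = (V + (V + 0))/((2*V)) = (V + V)*(1/(2*V)) = (2*V)*(1/(2*V)) = 1)
(-3*(-1 + r(-1*1)))*(k(-1) + 19) = (-3*(-1 + 1))*(-8 + 19) = -3*0*11 = 0*11 = 0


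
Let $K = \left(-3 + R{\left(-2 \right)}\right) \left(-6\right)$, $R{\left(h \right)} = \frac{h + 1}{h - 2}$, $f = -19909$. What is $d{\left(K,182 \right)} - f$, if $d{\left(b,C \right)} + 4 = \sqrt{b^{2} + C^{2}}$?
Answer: $19905 + \frac{\sqrt{133585}}{2} \approx 20088.0$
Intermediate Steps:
$R{\left(h \right)} = \frac{1 + h}{-2 + h}$
$K = \frac{33}{2}$ ($K = \left(-3 + \frac{1 - 2}{-2 - 2}\right) \left(-6\right) = \left(-3 + \frac{1}{-4} \left(-1\right)\right) \left(-6\right) = \left(-3 - - \frac{1}{4}\right) \left(-6\right) = \left(-3 + \frac{1}{4}\right) \left(-6\right) = \left(- \frac{11}{4}\right) \left(-6\right) = \frac{33}{2} \approx 16.5$)
$d{\left(b,C \right)} = -4 + \sqrt{C^{2} + b^{2}}$ ($d{\left(b,C \right)} = -4 + \sqrt{b^{2} + C^{2}} = -4 + \sqrt{C^{2} + b^{2}}$)
$d{\left(K,182 \right)} - f = \left(-4 + \sqrt{182^{2} + \left(\frac{33}{2}\right)^{2}}\right) - -19909 = \left(-4 + \sqrt{33124 + \frac{1089}{4}}\right) + 19909 = \left(-4 + \sqrt{\frac{133585}{4}}\right) + 19909 = \left(-4 + \frac{\sqrt{133585}}{2}\right) + 19909 = 19905 + \frac{\sqrt{133585}}{2}$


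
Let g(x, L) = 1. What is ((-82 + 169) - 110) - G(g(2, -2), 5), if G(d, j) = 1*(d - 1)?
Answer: -23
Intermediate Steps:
G(d, j) = -1 + d (G(d, j) = 1*(-1 + d) = -1 + d)
((-82 + 169) - 110) - G(g(2, -2), 5) = ((-82 + 169) - 110) - (-1 + 1) = (87 - 110) - 1*0 = -23 + 0 = -23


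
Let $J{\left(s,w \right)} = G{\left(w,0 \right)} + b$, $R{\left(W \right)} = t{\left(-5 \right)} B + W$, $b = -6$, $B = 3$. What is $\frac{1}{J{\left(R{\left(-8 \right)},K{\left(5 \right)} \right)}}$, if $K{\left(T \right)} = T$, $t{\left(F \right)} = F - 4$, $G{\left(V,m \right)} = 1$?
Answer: $- \frac{1}{5} \approx -0.2$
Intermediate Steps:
$t{\left(F \right)} = -4 + F$ ($t{\left(F \right)} = F - 4 = -4 + F$)
$R{\left(W \right)} = -27 + W$ ($R{\left(W \right)} = \left(-4 - 5\right) 3 + W = \left(-9\right) 3 + W = -27 + W$)
$J{\left(s,w \right)} = -5$ ($J{\left(s,w \right)} = 1 - 6 = -5$)
$\frac{1}{J{\left(R{\left(-8 \right)},K{\left(5 \right)} \right)}} = \frac{1}{-5} = - \frac{1}{5}$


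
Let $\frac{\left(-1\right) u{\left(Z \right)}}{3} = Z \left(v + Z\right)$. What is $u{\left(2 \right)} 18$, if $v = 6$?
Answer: $-864$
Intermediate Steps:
$u{\left(Z \right)} = - 3 Z \left(6 + Z\right)$
$u{\left(2 \right)} 18 = \left(-3\right) 2 \left(6 + 2\right) 18 = \left(-3\right) 2 \cdot 8 \cdot 18 = \left(-48\right) 18 = -864$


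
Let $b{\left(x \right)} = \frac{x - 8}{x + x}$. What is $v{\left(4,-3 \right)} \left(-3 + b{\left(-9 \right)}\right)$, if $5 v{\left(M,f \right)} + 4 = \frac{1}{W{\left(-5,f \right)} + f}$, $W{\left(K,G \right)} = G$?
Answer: $\frac{185}{108} \approx 1.713$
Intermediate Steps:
$b{\left(x \right)} = \frac{-8 + x}{2 x}$
$v{\left(M,f \right)} = - \frac{4}{5} + \frac{1}{10 f}$ ($v{\left(M,f \right)} = - \frac{4}{5} + \frac{1}{5 \left(f + f\right)} = - \frac{4}{5} + \frac{1}{5 \cdot 2 f} = - \frac{4}{5} + \frac{\frac{1}{2} \frac{1}{f}}{5} = - \frac{4}{5} + \frac{1}{10 f}$)
$v{\left(4,-3 \right)} \left(-3 + b{\left(-9 \right)}\right) = \frac{1 - -24}{10 \left(-3\right)} \left(-3 + \frac{-8 - 9}{2 \left(-9\right)}\right) = \frac{1}{10} \left(- \frac{1}{3}\right) \left(1 + 24\right) \left(-3 + \frac{1}{2} \left(- \frac{1}{9}\right) \left(-17\right)\right) = \frac{1}{10} \left(- \frac{1}{3}\right) 25 \left(-3 + \frac{17}{18}\right) = \left(- \frac{5}{6}\right) \left(- \frac{37}{18}\right) = \frac{185}{108}$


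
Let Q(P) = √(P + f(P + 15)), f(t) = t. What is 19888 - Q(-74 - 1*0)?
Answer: 19888 - I*√133 ≈ 19888.0 - 11.533*I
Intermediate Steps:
Q(P) = √(15 + 2*P) (Q(P) = √(P + (P + 15)) = √(P + (15 + P)) = √(15 + 2*P))
19888 - Q(-74 - 1*0) = 19888 - √(15 + 2*(-74 - 1*0)) = 19888 - √(15 + 2*(-74 + 0)) = 19888 - √(15 + 2*(-74)) = 19888 - √(15 - 148) = 19888 - √(-133) = 19888 - I*√133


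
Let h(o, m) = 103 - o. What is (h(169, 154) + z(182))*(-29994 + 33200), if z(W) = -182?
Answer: -795088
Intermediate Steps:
(h(169, 154) + z(182))*(-29994 + 33200) = ((103 - 1*169) - 182)*(-29994 + 33200) = ((103 - 169) - 182)*3206 = (-66 - 182)*3206 = -248*3206 = -795088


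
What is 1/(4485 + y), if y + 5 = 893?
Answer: 1/5373 ≈ 0.00018612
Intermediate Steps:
y = 888 (y = -5 + 893 = 888)
1/(4485 + y) = 1/(4485 + 888) = 1/5373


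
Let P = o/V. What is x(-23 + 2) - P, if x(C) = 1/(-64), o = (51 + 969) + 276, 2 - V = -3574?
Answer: -3605/9536 ≈ -0.37804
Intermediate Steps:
V = 3576 (V = 2 - 1*(-3574) = 2 + 3574 = 3576)
o = 1296 (o = 1020 + 276 = 1296)
x(C) = -1/64
P = 54/149 (P = 1296/3576 = 1296*(1/3576) = 54/149 ≈ 0.36242)
x(-23 + 2) - P = -1/64 - 1*54/149 = -1/64 - 54/149 = -3605/9536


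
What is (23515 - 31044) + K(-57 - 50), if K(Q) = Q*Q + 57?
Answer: 3977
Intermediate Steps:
K(Q) = 57 + Q² (K(Q) = Q² + 57 = 57 + Q²)
(23515 - 31044) + K(-57 - 50) = (23515 - 31044) + (57 + (-57 - 50)²) = -7529 + (57 + (-107)²) = -7529 + (57 + 11449) = -7529 + 11506 = 3977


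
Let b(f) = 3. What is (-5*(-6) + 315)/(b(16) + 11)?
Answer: 345/14 ≈ 24.643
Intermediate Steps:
(-5*(-6) + 315)/(b(16) + 11) = (-5*(-6) + 315)/(3 + 11) = (30 + 315)/14 = 345*(1/14) = 345/14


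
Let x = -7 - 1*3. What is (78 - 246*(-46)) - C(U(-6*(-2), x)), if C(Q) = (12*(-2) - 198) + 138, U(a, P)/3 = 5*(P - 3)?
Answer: 11478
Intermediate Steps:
x = -10 (x = -7 - 3 = -10)
U(a, P) = -45 + 15*P (U(a, P) = 3*(5*(P - 3)) = 3*(5*(-3 + P)) = 3*(-15 + 5*P) = -45 + 15*P)
C(Q) = -84 (C(Q) = (-24 - 198) + 138 = -222 + 138 = -84)
(78 - 246*(-46)) - C(U(-6*(-2), x)) = (78 - 246*(-46)) - 1*(-84) = (78 + 11316) + 84 = 11394 + 84 = 11478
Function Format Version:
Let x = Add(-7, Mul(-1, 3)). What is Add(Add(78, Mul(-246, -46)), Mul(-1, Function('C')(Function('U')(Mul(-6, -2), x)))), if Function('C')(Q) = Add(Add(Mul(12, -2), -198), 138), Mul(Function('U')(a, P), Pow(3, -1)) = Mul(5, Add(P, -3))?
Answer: 11478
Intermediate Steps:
x = -10 (x = Add(-7, -3) = -10)
Function('U')(a, P) = Add(-45, Mul(15, P)) (Function('U')(a, P) = Mul(3, Mul(5, Add(P, -3))) = Mul(3, Mul(5, Add(-3, P))) = Mul(3, Add(-15, Mul(5, P))) = Add(-45, Mul(15, P)))
Function('C')(Q) = -84 (Function('C')(Q) = Add(Add(-24, -198), 138) = Add(-222, 138) = -84)
Add(Add(78, Mul(-246, -46)), Mul(-1, Function('C')(Function('U')(Mul(-6, -2), x)))) = Add(Add(78, Mul(-246, -46)), Mul(-1, -84)) = Add(Add(78, 11316), 84) = Add(11394, 84) = 11478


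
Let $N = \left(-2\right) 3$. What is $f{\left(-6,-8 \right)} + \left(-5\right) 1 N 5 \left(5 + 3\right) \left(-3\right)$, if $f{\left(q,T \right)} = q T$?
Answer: $-3552$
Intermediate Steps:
$f{\left(q,T \right)} = T q$
$N = -6$
$f{\left(-6,-8 \right)} + \left(-5\right) 1 N 5 \left(5 + 3\right) \left(-3\right) = \left(-8\right) \left(-6\right) + \left(-5\right) 1 \left(-6\right) 5 \left(5 + 3\right) \left(-3\right) = 48 + \left(-5\right) \left(-6\right) 5 \cdot 8 \left(-3\right) = 48 + 30 \cdot 5 \left(-24\right) = 48 + 150 \left(-24\right) = 48 - 3600 = -3552$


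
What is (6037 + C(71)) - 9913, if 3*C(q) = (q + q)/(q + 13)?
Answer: -488305/126 ≈ -3875.4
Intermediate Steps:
C(q) = 2*q/(3*(13 + q)) (C(q) = ((q + q)/(q + 13))/3 = ((2*q)/(13 + q))/3 = (2*q/(13 + q))/3 = 2*q/(3*(13 + q)))
(6037 + C(71)) - 9913 = (6037 + (⅔)*71/(13 + 71)) - 9913 = (6037 + (⅔)*71/84) - 9913 = (6037 + (⅔)*71*(1/84)) - 9913 = (6037 + 71/126) - 9913 = 760733/126 - 9913 = -488305/126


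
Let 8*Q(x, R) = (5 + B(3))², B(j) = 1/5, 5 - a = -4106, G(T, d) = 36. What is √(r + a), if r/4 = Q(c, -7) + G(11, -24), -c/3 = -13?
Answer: 3*√11857/5 ≈ 65.334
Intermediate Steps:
c = 39 (c = -3*(-13) = 39)
a = 4111 (a = 5 - 1*(-4106) = 5 + 4106 = 4111)
B(j) = ⅕
Q(x, R) = 169/50 (Q(x, R) = (5 + ⅕)²/8 = (26/5)²/8 = (⅛)*(676/25) = 169/50)
r = 3938/25 (r = 4*(169/50 + 36) = 4*(1969/50) = 3938/25 ≈ 157.52)
√(r + a) = √(3938/25 + 4111) = √(106713/25) = 3*√11857/5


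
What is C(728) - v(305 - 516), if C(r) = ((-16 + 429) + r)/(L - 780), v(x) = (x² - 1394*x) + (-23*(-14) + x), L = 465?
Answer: -15244633/45 ≈ -3.3877e+5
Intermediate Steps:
v(x) = 322 + x² - 1393*x (v(x) = (x² - 1394*x) + (322 + x) = 322 + x² - 1393*x)
C(r) = -59/45 - r/315 (C(r) = ((-16 + 429) + r)/(465 - 780) = (413 + r)/(-315) = (413 + r)*(-1/315) = -59/45 - r/315)
C(728) - v(305 - 516) = (-59/45 - 1/315*728) - (322 + (305 - 516)² - 1393*(305 - 516)) = (-59/45 - 104/45) - (322 + (-211)² - 1393*(-211)) = -163/45 - (322 + 44521 + 293923) = -163/45 - 1*338766 = -163/45 - 338766 = -15244633/45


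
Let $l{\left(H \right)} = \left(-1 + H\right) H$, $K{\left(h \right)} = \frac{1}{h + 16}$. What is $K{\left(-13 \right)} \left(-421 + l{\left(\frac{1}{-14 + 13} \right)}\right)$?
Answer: $- \frac{419}{3} \approx -139.67$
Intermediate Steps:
$K{\left(h \right)} = \frac{1}{16 + h}$
$l{\left(H \right)} = H \left(-1 + H\right)$
$K{\left(-13 \right)} \left(-421 + l{\left(\frac{1}{-14 + 13} \right)}\right) = \frac{-421 + \frac{-1 + \frac{1}{-14 + 13}}{-14 + 13}}{16 - 13} = \frac{-421 + \frac{-1 + \frac{1}{-1}}{-1}}{3} = \frac{-421 - \left(-1 - 1\right)}{3} = \frac{-421 - -2}{3} = \frac{-421 + 2}{3} = \frac{1}{3} \left(-419\right) = - \frac{419}{3}$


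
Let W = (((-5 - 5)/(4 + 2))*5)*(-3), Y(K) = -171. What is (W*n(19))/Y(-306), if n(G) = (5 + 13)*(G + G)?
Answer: -100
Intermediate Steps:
n(G) = 36*G (n(G) = 18*(2*G) = 36*G)
W = 25 (W = (-10/6*5)*(-3) = (-10*1/6*5)*(-3) = -5/3*5*(-3) = -25/3*(-3) = 25)
(W*n(19))/Y(-306) = (25*(36*19))/(-171) = (25*684)*(-1/171) = 17100*(-1/171) = -100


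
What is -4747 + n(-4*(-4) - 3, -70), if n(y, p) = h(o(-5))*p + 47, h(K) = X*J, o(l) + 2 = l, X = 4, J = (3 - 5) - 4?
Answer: -3020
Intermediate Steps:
J = -6 (J = -2 - 4 = -6)
o(l) = -2 + l
h(K) = -24 (h(K) = 4*(-6) = -24)
n(y, p) = 47 - 24*p (n(y, p) = -24*p + 47 = 47 - 24*p)
-4747 + n(-4*(-4) - 3, -70) = -4747 + (47 - 24*(-70)) = -4747 + (47 + 1680) = -4747 + 1727 = -3020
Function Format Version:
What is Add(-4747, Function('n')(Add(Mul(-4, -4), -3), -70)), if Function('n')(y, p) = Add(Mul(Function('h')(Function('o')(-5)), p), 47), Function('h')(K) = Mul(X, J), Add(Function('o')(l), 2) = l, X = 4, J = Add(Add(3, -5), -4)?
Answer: -3020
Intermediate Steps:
J = -6 (J = Add(-2, -4) = -6)
Function('o')(l) = Add(-2, l)
Function('h')(K) = -24 (Function('h')(K) = Mul(4, -6) = -24)
Function('n')(y, p) = Add(47, Mul(-24, p)) (Function('n')(y, p) = Add(Mul(-24, p), 47) = Add(47, Mul(-24, p)))
Add(-4747, Function('n')(Add(Mul(-4, -4), -3), -70)) = Add(-4747, Add(47, Mul(-24, -70))) = Add(-4747, Add(47, 1680)) = Add(-4747, 1727) = -3020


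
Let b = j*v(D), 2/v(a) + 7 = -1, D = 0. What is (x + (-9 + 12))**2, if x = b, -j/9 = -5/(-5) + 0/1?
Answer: 441/16 ≈ 27.563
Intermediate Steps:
v(a) = -1/4 (v(a) = 2/(-7 - 1) = 2/(-8) = 2*(-1/8) = -1/4)
j = -9 (j = -9*(-5/(-5) + 0/1) = -9*(-5*(-1/5) + 0*1) = -9*(1 + 0) = -9*1 = -9)
b = 9/4 (b = -9*(-1/4) = 9/4 ≈ 2.2500)
x = 9/4 ≈ 2.2500
(x + (-9 + 12))**2 = (9/4 + (-9 + 12))**2 = (9/4 + 3)**2 = (21/4)**2 = 441/16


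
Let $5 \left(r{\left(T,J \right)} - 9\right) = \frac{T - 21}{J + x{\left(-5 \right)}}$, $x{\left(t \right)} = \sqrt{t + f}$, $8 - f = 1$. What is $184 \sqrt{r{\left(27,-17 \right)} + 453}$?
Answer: $\frac{184 \sqrt{196320 - 11550 \sqrt{2}}}{5 \sqrt{17 - \sqrt{2}}} \approx 3954.6$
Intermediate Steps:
$f = 7$ ($f = 8 - 1 = 7$)
$x{\left(t \right)} = \sqrt{7 + t}$ ($x{\left(t \right)} = \sqrt{t + 7} = \sqrt{7 + t}$)
$r{\left(T,J \right)} = 9 + \frac{-21 + T}{5 \left(J + \sqrt{2}\right)}$ ($r{\left(T,J \right)} = 9 + \frac{\left(T - 21\right) \frac{1}{J + \sqrt{7 - 5}}}{5} = 9 + \frac{\left(-21 + T\right) \frac{1}{J + \sqrt{2}}}{5} = 9 + \frac{\frac{1}{J + \sqrt{2}} \left(-21 + T\right)}{5} = 9 + \frac{-21 + T}{5 \left(J + \sqrt{2}\right)}$)
$184 \sqrt{r{\left(27,-17 \right)} + 453} = 184 \sqrt{\frac{-21 + 27 + 45 \left(-17\right) + 45 \sqrt{2}}{5 \left(-17 + \sqrt{2}\right)} + 453} = 184 \sqrt{\frac{-21 + 27 - 765 + 45 \sqrt{2}}{5 \left(-17 + \sqrt{2}\right)} + 453} = 184 \sqrt{\frac{-759 + 45 \sqrt{2}}{5 \left(-17 + \sqrt{2}\right)} + 453} = 184 \sqrt{453 + \frac{-759 + 45 \sqrt{2}}{5 \left(-17 + \sqrt{2}\right)}}$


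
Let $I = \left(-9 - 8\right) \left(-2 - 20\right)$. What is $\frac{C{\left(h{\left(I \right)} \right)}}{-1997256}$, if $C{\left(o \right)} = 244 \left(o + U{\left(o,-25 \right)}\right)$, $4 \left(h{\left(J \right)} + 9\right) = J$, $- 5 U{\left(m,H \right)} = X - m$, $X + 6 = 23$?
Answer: $- \frac{2989}{249657} \approx -0.011972$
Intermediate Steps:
$X = 17$ ($X = -6 + 23 = 17$)
$I = 374$ ($I = \left(-17\right) \left(-22\right) = 374$)
$U{\left(m,H \right)} = - \frac{17}{5} + \frac{m}{5}$ ($U{\left(m,H \right)} = - \frac{17 - m}{5} = - \frac{17}{5} + \frac{m}{5}$)
$h{\left(J \right)} = -9 + \frac{J}{4}$
$C{\left(o \right)} = - \frac{4148}{5} + \frac{1464 o}{5}$ ($C{\left(o \right)} = 244 \left(o + \left(- \frac{17}{5} + \frac{o}{5}\right)\right) = 244 \left(- \frac{17}{5} + \frac{6 o}{5}\right) = - \frac{4148}{5} + \frac{1464 o}{5}$)
$\frac{C{\left(h{\left(I \right)} \right)}}{-1997256} = \frac{- \frac{4148}{5} + \frac{1464 \left(-9 + \frac{1}{4} \cdot 374\right)}{5}}{-1997256} = \left(- \frac{4148}{5} + \frac{1464 \left(-9 + \frac{187}{2}\right)}{5}\right) \left(- \frac{1}{1997256}\right) = \left(- \frac{4148}{5} + \frac{1464}{5} \cdot \frac{169}{2}\right) \left(- \frac{1}{1997256}\right) = \left(- \frac{4148}{5} + \frac{123708}{5}\right) \left(- \frac{1}{1997256}\right) = 23912 \left(- \frac{1}{1997256}\right) = - \frac{2989}{249657}$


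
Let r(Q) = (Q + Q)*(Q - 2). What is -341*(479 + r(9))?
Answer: -206305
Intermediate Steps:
r(Q) = 2*Q*(-2 + Q) (r(Q) = (2*Q)*(-2 + Q) = 2*Q*(-2 + Q))
-341*(479 + r(9)) = -341*(479 + 2*9*(-2 + 9)) = -341*(479 + 2*9*7) = -341*(479 + 126) = -341*605 = -206305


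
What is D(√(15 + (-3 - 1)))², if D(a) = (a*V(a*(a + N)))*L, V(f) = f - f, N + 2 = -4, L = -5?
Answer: 0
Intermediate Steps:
N = -6 (N = -2 - 4 = -6)
V(f) = 0
D(a) = 0 (D(a) = (a*0)*(-5) = 0*(-5) = 0)
D(√(15 + (-3 - 1)))² = 0² = 0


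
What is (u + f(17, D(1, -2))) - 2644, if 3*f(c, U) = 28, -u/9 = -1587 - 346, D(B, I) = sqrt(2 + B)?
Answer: 44287/3 ≈ 14762.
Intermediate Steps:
u = 17397 (u = -9*(-1587 - 346) = -9*(-1933) = 17397)
f(c, U) = 28/3 (f(c, U) = (1/3)*28 = 28/3)
(u + f(17, D(1, -2))) - 2644 = (17397 + 28/3) - 2644 = 52219/3 - 2644 = 44287/3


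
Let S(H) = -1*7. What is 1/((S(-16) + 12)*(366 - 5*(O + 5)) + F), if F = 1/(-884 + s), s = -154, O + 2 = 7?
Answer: 1038/1640039 ≈ 0.00063291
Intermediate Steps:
O = 5 (O = -2 + 7 = 5)
S(H) = -7
F = -1/1038 (F = 1/(-884 - 154) = 1/(-1038) = -1/1038 ≈ -0.00096339)
1/((S(-16) + 12)*(366 - 5*(O + 5)) + F) = 1/((-7 + 12)*(366 - 5*(5 + 5)) - 1/1038) = 1/(5*(366 - 5*10) - 1/1038) = 1/(5*(366 - 50) - 1/1038) = 1/(5*316 - 1/1038) = 1/(1580 - 1/1038) = 1/(1640039/1038) = 1038/1640039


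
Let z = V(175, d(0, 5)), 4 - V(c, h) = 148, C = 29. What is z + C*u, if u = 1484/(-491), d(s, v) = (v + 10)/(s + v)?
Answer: -113740/491 ≈ -231.65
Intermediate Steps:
d(s, v) = (10 + v)/(s + v)
V(c, h) = -144 (V(c, h) = 4 - 1*148 = 4 - 148 = -144)
u = -1484/491 (u = 1484*(-1/491) = -1484/491 ≈ -3.0224)
z = -144
z + C*u = -144 + 29*(-1484/491) = -144 - 43036/491 = -113740/491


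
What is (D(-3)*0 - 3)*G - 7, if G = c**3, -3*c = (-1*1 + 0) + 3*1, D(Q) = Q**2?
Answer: -55/9 ≈ -6.1111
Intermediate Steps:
c = -2/3 (c = -((-1*1 + 0) + 3*1)/3 = -((-1 + 0) + 3)/3 = -(-1 + 3)/3 = -1/3*2 = -2/3 ≈ -0.66667)
G = -8/27 (G = (-2/3)**3 = -8/27 ≈ -0.29630)
(D(-3)*0 - 3)*G - 7 = ((-3)**2*0 - 3)*(-8/27) - 7 = (9*0 - 3)*(-8/27) - 7 = (0 - 3)*(-8/27) - 7 = -3*(-8/27) - 7 = 8/9 - 7 = -55/9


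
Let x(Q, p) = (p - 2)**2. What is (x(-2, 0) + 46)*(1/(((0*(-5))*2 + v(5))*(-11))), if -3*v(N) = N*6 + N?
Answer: 30/77 ≈ 0.38961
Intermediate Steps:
x(Q, p) = (-2 + p)**2
v(N) = -7*N/3 (v(N) = -(N*6 + N)/3 = -(6*N + N)/3 = -7*N/3)
(x(-2, 0) + 46)*(1/(((0*(-5))*2 + v(5))*(-11))) = ((-2 + 0)**2 + 46)*(1/((0*(-5))*2 - 7/3*5*(-11))) = ((-2)**2 + 46)*(-1/11/(0*2 - 35/3)) = (4 + 46)*(-1/11/(0 - 35/3)) = 50*(-1/11/(-35/3)) = 50*(-3/35*(-1/11)) = 50*(3/385) = 30/77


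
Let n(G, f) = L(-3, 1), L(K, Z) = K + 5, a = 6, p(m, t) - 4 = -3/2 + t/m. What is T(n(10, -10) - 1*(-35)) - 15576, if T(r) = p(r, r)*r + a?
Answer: -30881/2 ≈ -15441.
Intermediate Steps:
p(m, t) = 5/2 + t/m (p(m, t) = 4 + (-3/2 + t/m) = 5/2 + t/m)
L(K, Z) = 5 + K
n(G, f) = 2 (n(G, f) = 5 - 3 = 2)
T(r) = 6 + 7*r/2 (T(r) = (5/2 + r/r)*r + 6 = (5/2 + 1)*r + 6 = 7*r/2 + 6 = 6 + 7*r/2)
T(n(10, -10) - 1*(-35)) - 15576 = (6 + 7*(2 - 1*(-35))/2) - 15576 = (6 + 7*(2 + 35)/2) - 15576 = (6 + (7/2)*37) - 15576 = (6 + 259/2) - 15576 = 271/2 - 15576 = -30881/2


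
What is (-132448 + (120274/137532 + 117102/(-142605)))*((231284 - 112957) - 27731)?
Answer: -6537177295242330814/544798635 ≈ -1.1999e+10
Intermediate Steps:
(-132448 + (120274/137532 + 117102/(-142605)))*((231284 - 112957) - 27731) = (-132448 + (120274*(1/137532) + 117102*(-1/142605)))*(118327 - 27731) = (-132448 + (60137/68766 - 39034/47535))*90596 = (-132448 + 58133417/1089597270)*90596 = -144314921083543/1089597270*90596 = -6537177295242330814/544798635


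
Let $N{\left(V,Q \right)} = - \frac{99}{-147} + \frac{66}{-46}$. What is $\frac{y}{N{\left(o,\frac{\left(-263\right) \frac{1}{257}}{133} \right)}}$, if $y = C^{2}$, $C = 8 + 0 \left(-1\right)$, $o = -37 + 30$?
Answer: $- \frac{36064}{429} \approx -84.065$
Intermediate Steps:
$o = -7$
$C = 8$ ($C = 8 + 0 = 8$)
$N{\left(V,Q \right)} = - \frac{858}{1127}$ ($N{\left(V,Q \right)} = \left(-99\right) \left(- \frac{1}{147}\right) + 66 \left(- \frac{1}{46}\right) = \frac{33}{49} - \frac{33}{23} = - \frac{858}{1127}$)
$y = 64$ ($y = 8^{2} = 64$)
$\frac{y}{N{\left(o,\frac{\left(-263\right) \frac{1}{257}}{133} \right)}} = \frac{64}{- \frac{858}{1127}} = 64 \left(- \frac{1127}{858}\right) = - \frac{36064}{429}$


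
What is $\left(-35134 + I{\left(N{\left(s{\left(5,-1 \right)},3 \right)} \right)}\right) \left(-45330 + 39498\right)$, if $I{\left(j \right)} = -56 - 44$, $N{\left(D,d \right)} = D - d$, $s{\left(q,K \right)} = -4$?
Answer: $205484688$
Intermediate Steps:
$I{\left(j \right)} = -100$
$\left(-35134 + I{\left(N{\left(s{\left(5,-1 \right)},3 \right)} \right)}\right) \left(-45330 + 39498\right) = \left(-35134 - 100\right) \left(-45330 + 39498\right) = \left(-35234\right) \left(-5832\right) = 205484688$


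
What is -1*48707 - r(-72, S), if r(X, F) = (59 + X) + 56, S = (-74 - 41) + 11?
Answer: -48750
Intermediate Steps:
S = -104 (S = -115 + 11 = -104)
r(X, F) = 115 + X
-1*48707 - r(-72, S) = -1*48707 - (115 - 72) = -48707 - 1*43 = -48707 - 43 = -48750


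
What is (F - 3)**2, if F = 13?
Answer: 100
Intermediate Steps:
(F - 3)**2 = (13 - 3)**2 = 10**2 = 100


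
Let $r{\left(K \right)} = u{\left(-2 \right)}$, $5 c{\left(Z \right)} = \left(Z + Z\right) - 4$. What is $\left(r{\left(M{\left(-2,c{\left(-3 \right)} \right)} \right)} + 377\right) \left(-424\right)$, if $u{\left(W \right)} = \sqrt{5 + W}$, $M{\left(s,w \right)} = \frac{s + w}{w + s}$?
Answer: $-159848 - 424 \sqrt{3} \approx -1.6058 \cdot 10^{5}$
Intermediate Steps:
$c{\left(Z \right)} = - \frac{4}{5} + \frac{2 Z}{5}$ ($c{\left(Z \right)} = \frac{\left(Z + Z\right) - 4}{5} = \frac{2 Z - 4}{5} = \frac{-4 + 2 Z}{5} = - \frac{4}{5} + \frac{2 Z}{5}$)
$M{\left(s,w \right)} = 1$ ($M{\left(s,w \right)} = \frac{s + w}{s + w} = 1$)
$r{\left(K \right)} = \sqrt{3}$ ($r{\left(K \right)} = \sqrt{5 - 2} = \sqrt{3}$)
$\left(r{\left(M{\left(-2,c{\left(-3 \right)} \right)} \right)} + 377\right) \left(-424\right) = \left(\sqrt{3} + 377\right) \left(-424\right) = \left(377 + \sqrt{3}\right) \left(-424\right) = -159848 - 424 \sqrt{3}$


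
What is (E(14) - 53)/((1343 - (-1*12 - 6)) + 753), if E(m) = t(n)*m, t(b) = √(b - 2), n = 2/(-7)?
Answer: -53/2114 + 4*I*√7/1057 ≈ -0.025071 + 0.010012*I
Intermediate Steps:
n = -2/7 (n = 2*(-⅐) = -2/7 ≈ -0.28571)
t(b) = √(-2 + b)
E(m) = 4*I*m*√7/7 (E(m) = √(-2 - 2/7)*m = √(-16/7)*m = (4*I*√7/7)*m = 4*I*m*√7/7)
(E(14) - 53)/((1343 - (-1*12 - 6)) + 753) = ((4/7)*I*14*√7 - 53)/((1343 - (-1*12 - 6)) + 753) = (8*I*√7 - 53)/((1343 - (-12 - 6)) + 753) = (-53 + 8*I*√7)/((1343 - 1*(-18)) + 753) = (-53 + 8*I*√7)/((1343 + 18) + 753) = (-53 + 8*I*√7)/(1361 + 753) = (-53 + 8*I*√7)/2114 = (-53 + 8*I*√7)*(1/2114) = -53/2114 + 4*I*√7/1057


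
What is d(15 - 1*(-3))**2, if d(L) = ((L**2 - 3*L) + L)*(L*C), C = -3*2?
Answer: 967458816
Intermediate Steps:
C = -6
d(L) = -6*L*(L**2 - 2*L) (d(L) = ((L**2 - 3*L) + L)*(L*(-6)) = (L**2 - 2*L)*(-6*L) = -6*L*(L**2 - 2*L))
d(15 - 1*(-3))**2 = (6*(15 - 1*(-3))**2*(2 - (15 - 1*(-3))))**2 = (6*(15 + 3)**2*(2 - (15 + 3)))**2 = (6*18**2*(2 - 1*18))**2 = (6*324*(2 - 18))**2 = (6*324*(-16))**2 = (-31104)**2 = 967458816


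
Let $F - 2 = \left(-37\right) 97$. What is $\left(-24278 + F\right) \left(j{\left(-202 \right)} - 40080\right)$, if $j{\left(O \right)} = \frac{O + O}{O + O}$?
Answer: $1116801335$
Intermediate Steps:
$F = -3587$ ($F = 2 - 3589 = -3587$)
$j{\left(O \right)} = 1$ ($j{\left(O \right)} = \frac{2 O}{2 O} = 2 O \frac{1}{2 O} = 1$)
$\left(-24278 + F\right) \left(j{\left(-202 \right)} - 40080\right) = \left(-24278 - 3587\right) \left(1 - 40080\right) = \left(-27865\right) \left(-40079\right) = 1116801335$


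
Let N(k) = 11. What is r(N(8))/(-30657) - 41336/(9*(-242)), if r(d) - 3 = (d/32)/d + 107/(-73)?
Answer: 44852415511/2363286816 ≈ 18.979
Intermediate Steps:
r(d) = 3657/2336 (r(d) = 3 + ((d/32)/d + 107/(-73)) = 3 + ((d*(1/32))/d + 107*(-1/73)) = 3 + ((d/32)/d - 107/73) = 3 + (1/32 - 107/73) = 3 - 3351/2336 = 3657/2336)
r(N(8))/(-30657) - 41336/(9*(-242)) = (3657/2336)/(-30657) - 41336/(9*(-242)) = (3657/2336)*(-1/30657) - 41336/(-2178) = -1219/23871584 - 41336*(-1/2178) = -1219/23871584 + 20668/1089 = 44852415511/2363286816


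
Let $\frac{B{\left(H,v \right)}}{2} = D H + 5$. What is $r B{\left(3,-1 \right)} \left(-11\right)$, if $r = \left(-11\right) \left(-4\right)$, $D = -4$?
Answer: $6776$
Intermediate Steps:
$B{\left(H,v \right)} = 10 - 8 H$ ($B{\left(H,v \right)} = 2 \left(- 4 H + 5\right) = 2 \left(5 - 4 H\right) = 10 - 8 H$)
$r = 44$
$r B{\left(3,-1 \right)} \left(-11\right) = 44 \left(10 - 24\right) \left(-11\right) = 44 \left(-14\right) \left(-11\right) = \left(-616\right) \left(-11\right) = 6776$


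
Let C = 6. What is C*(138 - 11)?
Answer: 762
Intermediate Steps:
C*(138 - 11) = 6*(138 - 11) = 6*127 = 762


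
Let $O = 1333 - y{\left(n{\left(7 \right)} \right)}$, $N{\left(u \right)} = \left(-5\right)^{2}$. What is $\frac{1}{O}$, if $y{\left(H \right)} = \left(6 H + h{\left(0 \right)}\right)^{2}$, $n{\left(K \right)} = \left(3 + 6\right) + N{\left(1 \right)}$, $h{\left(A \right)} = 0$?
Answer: $- \frac{1}{40283} \approx -2.4824 \cdot 10^{-5}$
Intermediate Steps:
$N{\left(u \right)} = 25$
$n{\left(K \right)} = 34$ ($n{\left(K \right)} = \left(3 + 6\right) + 25 = 9 + 25 = 34$)
$y{\left(H \right)} = 36 H^{2}$ ($y{\left(H \right)} = \left(6 H + 0\right)^{2} = \left(6 H\right)^{2} = 36 H^{2}$)
$O = -40283$ ($O = 1333 - 36 \cdot 34^{2} = 1333 - 36 \cdot 1156 = 1333 - 41616 = -40283$)
$\frac{1}{O} = \frac{1}{-40283} = - \frac{1}{40283}$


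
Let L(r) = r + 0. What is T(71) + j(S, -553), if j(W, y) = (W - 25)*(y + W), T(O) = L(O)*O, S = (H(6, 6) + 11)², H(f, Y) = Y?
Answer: -64655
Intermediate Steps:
L(r) = r
S = 289 (S = (6 + 11)² = 17² = 289)
T(O) = O² (T(O) = O*O = O²)
j(W, y) = (-25 + W)*(W + y)
T(71) + j(S, -553) = 71² + (289² - 25*289 - 25*(-553) + 289*(-553)) = 5041 + (83521 - 7225 + 13825 - 159817) = 5041 - 69696 = -64655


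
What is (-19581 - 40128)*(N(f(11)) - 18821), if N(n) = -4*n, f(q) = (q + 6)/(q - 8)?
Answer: 1125136493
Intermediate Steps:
f(q) = (6 + q)/(-8 + q)
(-19581 - 40128)*(N(f(11)) - 18821) = (-19581 - 40128)*(-4*(6 + 11)/(-8 + 11) - 18821) = -59709*(-4*17/3 - 18821) = -59709*(-68/3 - 18821) = -59709*(-56531/3) = 1125136493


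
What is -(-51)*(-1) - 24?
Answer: -75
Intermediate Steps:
-(-51)*(-1) - 24 = -17*3 - 24 = -51 - 24 = -75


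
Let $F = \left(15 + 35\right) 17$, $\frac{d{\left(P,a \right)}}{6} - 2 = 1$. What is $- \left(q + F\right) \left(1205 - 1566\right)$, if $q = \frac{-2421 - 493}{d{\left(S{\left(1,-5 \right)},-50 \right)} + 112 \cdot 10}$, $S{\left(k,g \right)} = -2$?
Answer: $\frac{174071673}{569} \approx 3.0593 \cdot 10^{5}$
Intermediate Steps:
$d{\left(P,a \right)} = 18$ ($d{\left(P,a \right)} = 12 + 6 \cdot 1 = 12 + 6 = 18$)
$F = 850$ ($F = 50 \cdot 17 = 850$)
$q = - \frac{1457}{569}$ ($q = \frac{-2421 - 493}{18 + 112 \cdot 10} = - \frac{2914}{18 + 1120} = - \frac{2914}{1138} = \left(-2914\right) \frac{1}{1138} = - \frac{1457}{569} \approx -2.5606$)
$- \left(q + F\right) \left(1205 - 1566\right) = - \left(- \frac{1457}{569} + 850\right) \left(1205 - 1566\right) = - \frac{482193 \left(-361\right)}{569} = \left(-1\right) \left(- \frac{174071673}{569}\right) = \frac{174071673}{569}$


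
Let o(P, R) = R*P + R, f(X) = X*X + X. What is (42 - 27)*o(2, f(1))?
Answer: 90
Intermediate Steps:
f(X) = X + X**2 (f(X) = X**2 + X = X + X**2)
o(P, R) = R + P*R (o(P, R) = P*R + R = R + P*R)
(42 - 27)*o(2, f(1)) = (42 - 27)*((1*(1 + 1))*(1 + 2)) = 15*((1*2)*3) = 15*(2*3) = 15*6 = 90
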